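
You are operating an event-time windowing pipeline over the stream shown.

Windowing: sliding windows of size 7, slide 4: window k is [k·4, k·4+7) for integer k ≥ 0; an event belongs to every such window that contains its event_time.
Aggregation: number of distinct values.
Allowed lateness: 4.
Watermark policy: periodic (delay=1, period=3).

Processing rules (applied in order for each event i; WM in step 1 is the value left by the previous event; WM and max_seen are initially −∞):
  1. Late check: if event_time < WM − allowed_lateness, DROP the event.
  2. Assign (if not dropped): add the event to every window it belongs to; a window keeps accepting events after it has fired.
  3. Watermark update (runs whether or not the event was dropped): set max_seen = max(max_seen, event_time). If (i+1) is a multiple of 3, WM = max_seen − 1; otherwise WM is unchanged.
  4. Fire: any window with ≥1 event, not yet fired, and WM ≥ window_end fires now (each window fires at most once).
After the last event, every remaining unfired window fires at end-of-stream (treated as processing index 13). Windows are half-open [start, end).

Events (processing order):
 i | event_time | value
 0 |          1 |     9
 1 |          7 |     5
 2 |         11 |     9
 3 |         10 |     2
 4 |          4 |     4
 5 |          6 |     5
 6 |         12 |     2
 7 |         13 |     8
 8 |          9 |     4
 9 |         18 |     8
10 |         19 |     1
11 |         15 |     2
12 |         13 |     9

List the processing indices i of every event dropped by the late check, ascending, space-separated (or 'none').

4 12

i=0 t=1 v=9: → [0,7); WM=−∞
i=1 t=7 v=5: → [4,11); WM=−∞
i=2 t=11 v=9: → [8,15); WM=10; [0,7) fires=1
i=3 t=10 v=2: → [8,15),[4,11); WM=10
i=4 t=4 v=4: DROP (t<10-4); WM=10
i=5 t=6 v=5: → [4,11),[0,7); WM=10
i=6 t=12 v=2: → [12,19),[8,15); WM=10
i=7 t=13 v=8: → [12,19),[8,15); WM=10
i=8 t=9 v=4: → [8,15),[4,11); WM=12; [4,11) fires=3
i=9 t=18 v=8: → [16,23),[12,19); WM=12
i=10 t=19 v=1: → [16,23); WM=12
i=11 t=15 v=2: → [12,19); WM=18; [8,15) fires=4
i=12 t=13 v=9: DROP (t<18-4); WM=18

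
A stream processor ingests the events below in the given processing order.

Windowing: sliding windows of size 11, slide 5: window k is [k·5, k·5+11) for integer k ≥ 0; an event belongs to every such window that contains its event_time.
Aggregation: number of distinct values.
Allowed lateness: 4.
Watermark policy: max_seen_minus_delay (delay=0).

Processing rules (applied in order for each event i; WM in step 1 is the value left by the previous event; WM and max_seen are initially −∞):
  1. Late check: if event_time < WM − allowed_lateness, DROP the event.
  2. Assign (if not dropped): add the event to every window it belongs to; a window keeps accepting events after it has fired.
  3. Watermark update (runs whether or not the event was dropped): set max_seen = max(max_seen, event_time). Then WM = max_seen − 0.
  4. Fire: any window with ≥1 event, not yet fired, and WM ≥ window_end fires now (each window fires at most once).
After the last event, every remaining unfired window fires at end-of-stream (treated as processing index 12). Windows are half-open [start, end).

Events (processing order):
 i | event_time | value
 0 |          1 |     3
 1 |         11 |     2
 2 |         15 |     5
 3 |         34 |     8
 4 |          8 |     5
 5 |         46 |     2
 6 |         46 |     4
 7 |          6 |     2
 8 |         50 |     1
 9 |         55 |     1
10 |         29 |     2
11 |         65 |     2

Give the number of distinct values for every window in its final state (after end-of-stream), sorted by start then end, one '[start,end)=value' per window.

i=0 t=1 v=3: → [0,11); WM=1
i=1 t=11 v=2: → [10,21),[5,16); WM=11; [0,11) fires=1
i=2 t=15 v=5: → [15,26),[10,21),[5,16); WM=15
i=3 t=34 v=8: → [30,41),[25,36); WM=34; [5,16) fires=2 [10,21) fires=2 [15,26) fires=1
i=4 t=8 v=5: DROP (t<34-4); WM=34
i=5 t=46 v=2: → [45,56),[40,51); WM=46; [25,36) fires=1 [30,41) fires=1
i=6 t=46 v=4: → [45,56),[40,51); WM=46
i=7 t=6 v=2: DROP (t<46-4); WM=46
i=8 t=50 v=1: → [50,61),[45,56),[40,51); WM=50
i=9 t=55 v=1: → [55,66),[50,61),[45,56); WM=55; [40,51) fires=3
i=10 t=29 v=2: DROP (t<55-4); WM=55
i=11 t=65 v=2: → [65,76),[60,71),[55,66); WM=65; [45,56) fires=3 [50,61) fires=1

[0,11)=1 [5,16)=2 [10,21)=2 [15,26)=1 [25,36)=1 [30,41)=1 [40,51)=3 [45,56)=3 [50,61)=1 [55,66)=2 [60,71)=1 [65,76)=1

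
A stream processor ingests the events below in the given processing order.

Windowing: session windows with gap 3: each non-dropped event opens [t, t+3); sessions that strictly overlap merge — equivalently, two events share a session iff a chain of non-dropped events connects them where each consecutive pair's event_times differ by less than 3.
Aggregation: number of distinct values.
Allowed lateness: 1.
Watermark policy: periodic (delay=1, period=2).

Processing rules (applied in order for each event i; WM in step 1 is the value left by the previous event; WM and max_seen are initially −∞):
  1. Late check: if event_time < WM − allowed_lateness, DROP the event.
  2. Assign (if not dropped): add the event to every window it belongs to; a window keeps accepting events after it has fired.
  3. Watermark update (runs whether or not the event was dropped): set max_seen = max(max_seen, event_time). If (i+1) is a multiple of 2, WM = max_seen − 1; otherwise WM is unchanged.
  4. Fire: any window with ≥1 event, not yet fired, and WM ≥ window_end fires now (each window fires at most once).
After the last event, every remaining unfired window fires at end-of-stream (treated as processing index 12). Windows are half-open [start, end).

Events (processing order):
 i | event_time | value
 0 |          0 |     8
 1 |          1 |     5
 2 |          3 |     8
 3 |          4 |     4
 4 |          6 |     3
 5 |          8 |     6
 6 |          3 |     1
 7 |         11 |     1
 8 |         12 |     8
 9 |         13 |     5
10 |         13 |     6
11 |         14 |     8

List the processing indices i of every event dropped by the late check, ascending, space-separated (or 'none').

6

i=0 t=0 v=8: → [0,3); WM=−∞
i=1 t=1 v=5: → [0,4); WM=0
i=2 t=3 v=8: → [0,6); WM=0
i=3 t=4 v=4: → [0,7); WM=3
i=4 t=6 v=3: → [0,9); WM=3
i=5 t=8 v=6: → [0,11); WM=7
i=6 t=3 v=1: DROP (t<7-1); WM=7
i=7 t=11 v=1: → [11,14); WM=10
i=8 t=12 v=8: → [11,15); WM=10
i=9 t=13 v=5: → [11,16); WM=12
i=10 t=13 v=6: → [11,16); WM=12
i=11 t=14 v=8: → [11,17); WM=13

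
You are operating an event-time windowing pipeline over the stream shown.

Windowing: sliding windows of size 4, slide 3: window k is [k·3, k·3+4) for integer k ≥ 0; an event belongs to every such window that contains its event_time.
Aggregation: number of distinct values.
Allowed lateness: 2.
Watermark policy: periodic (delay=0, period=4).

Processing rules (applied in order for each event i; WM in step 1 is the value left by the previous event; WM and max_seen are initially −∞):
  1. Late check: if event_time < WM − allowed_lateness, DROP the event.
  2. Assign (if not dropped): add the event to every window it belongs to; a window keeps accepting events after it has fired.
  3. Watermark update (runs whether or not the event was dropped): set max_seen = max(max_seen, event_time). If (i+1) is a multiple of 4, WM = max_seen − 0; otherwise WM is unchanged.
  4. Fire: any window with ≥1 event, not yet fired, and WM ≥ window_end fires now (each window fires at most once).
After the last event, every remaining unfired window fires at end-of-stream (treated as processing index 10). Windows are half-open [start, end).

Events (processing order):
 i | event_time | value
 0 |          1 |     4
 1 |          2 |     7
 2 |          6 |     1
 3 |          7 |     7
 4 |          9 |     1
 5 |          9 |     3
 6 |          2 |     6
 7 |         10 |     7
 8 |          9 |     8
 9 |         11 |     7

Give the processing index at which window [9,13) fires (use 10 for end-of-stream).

i=0 t=1 v=4: → [0,4); WM=−∞
i=1 t=2 v=7: → [0,4); WM=−∞
i=2 t=6 v=1: → [6,10),[3,7); WM=−∞
i=3 t=7 v=7: → [6,10); WM=7; [0,4) fires=2 [3,7) fires=1
i=4 t=9 v=1: → [9,13),[6,10); WM=7
i=5 t=9 v=3: → [9,13),[6,10); WM=7
i=6 t=2 v=6: DROP (t<7-2); WM=7
i=7 t=10 v=7: → [9,13); WM=10; [6,10) fires=3
i=8 t=9 v=8: → [9,13),[6,10); WM=10
i=9 t=11 v=7: → [9,13); WM=10

10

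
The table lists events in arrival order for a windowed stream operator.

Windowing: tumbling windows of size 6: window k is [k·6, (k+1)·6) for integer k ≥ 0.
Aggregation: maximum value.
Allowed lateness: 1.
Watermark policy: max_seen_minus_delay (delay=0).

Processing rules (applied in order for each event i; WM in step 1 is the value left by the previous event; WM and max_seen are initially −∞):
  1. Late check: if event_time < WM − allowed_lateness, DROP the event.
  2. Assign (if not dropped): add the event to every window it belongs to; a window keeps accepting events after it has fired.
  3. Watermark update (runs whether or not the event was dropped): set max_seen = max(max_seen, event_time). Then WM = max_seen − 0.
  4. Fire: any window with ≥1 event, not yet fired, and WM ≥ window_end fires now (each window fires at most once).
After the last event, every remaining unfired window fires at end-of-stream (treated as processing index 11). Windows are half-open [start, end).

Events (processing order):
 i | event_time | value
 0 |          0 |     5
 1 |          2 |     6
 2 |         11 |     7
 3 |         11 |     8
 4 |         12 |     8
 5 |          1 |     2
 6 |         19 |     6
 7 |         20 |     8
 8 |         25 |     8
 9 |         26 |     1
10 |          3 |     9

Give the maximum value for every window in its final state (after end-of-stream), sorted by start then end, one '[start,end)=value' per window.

i=0 t=0 v=5: → [0,6); WM=0
i=1 t=2 v=6: → [0,6); WM=2
i=2 t=11 v=7: → [6,12); WM=11; [0,6) fires=6
i=3 t=11 v=8: → [6,12); WM=11
i=4 t=12 v=8: → [12,18); WM=12; [6,12) fires=8
i=5 t=1 v=2: DROP (t<12-1); WM=12
i=6 t=19 v=6: → [18,24); WM=19; [12,18) fires=8
i=7 t=20 v=8: → [18,24); WM=20
i=8 t=25 v=8: → [24,30); WM=25; [18,24) fires=8
i=9 t=26 v=1: → [24,30); WM=26
i=10 t=3 v=9: DROP (t<26-1); WM=26

[0,6)=6 [6,12)=8 [12,18)=8 [18,24)=8 [24,30)=8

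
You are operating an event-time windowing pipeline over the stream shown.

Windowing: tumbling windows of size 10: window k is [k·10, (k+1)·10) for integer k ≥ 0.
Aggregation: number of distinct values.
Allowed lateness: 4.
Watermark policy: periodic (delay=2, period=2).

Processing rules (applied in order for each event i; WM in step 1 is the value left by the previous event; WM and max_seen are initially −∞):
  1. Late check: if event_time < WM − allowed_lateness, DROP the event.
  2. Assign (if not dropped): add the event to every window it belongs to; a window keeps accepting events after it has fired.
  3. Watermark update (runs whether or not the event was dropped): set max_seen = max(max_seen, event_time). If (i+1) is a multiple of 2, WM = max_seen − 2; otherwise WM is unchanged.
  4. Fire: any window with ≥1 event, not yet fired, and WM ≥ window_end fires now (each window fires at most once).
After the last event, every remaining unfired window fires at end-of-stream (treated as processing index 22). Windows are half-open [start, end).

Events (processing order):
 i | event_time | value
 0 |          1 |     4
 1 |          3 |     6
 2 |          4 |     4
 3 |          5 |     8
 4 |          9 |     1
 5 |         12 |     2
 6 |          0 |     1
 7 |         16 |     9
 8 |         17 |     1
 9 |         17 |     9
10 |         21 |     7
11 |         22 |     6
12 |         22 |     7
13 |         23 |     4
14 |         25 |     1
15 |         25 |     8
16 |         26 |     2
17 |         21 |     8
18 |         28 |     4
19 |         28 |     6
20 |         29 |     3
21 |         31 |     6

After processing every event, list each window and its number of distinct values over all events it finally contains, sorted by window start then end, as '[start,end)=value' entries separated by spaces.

[0,10)=4 [10,20)=3 [20,30)=7 [30,40)=1

i=0 t=1 v=4: → [0,10); WM=−∞
i=1 t=3 v=6: → [0,10); WM=1
i=2 t=4 v=4: → [0,10); WM=1
i=3 t=5 v=8: → [0,10); WM=3
i=4 t=9 v=1: → [0,10); WM=3
i=5 t=12 v=2: → [10,20); WM=10; [0,10) fires=4
i=6 t=0 v=1: DROP (t<10-4); WM=10
i=7 t=16 v=9: → [10,20); WM=14
i=8 t=17 v=1: → [10,20); WM=14
i=9 t=17 v=9: → [10,20); WM=15
i=10 t=21 v=7: → [20,30); WM=15
i=11 t=22 v=6: → [20,30); WM=20; [10,20) fires=3
i=12 t=22 v=7: → [20,30); WM=20
i=13 t=23 v=4: → [20,30); WM=21
i=14 t=25 v=1: → [20,30); WM=21
i=15 t=25 v=8: → [20,30); WM=23
i=16 t=26 v=2: → [20,30); WM=23
i=17 t=21 v=8: → [20,30); WM=24
i=18 t=28 v=4: → [20,30); WM=24
i=19 t=28 v=6: → [20,30); WM=26
i=20 t=29 v=3: → [20,30); WM=26
i=21 t=31 v=6: → [30,40); WM=29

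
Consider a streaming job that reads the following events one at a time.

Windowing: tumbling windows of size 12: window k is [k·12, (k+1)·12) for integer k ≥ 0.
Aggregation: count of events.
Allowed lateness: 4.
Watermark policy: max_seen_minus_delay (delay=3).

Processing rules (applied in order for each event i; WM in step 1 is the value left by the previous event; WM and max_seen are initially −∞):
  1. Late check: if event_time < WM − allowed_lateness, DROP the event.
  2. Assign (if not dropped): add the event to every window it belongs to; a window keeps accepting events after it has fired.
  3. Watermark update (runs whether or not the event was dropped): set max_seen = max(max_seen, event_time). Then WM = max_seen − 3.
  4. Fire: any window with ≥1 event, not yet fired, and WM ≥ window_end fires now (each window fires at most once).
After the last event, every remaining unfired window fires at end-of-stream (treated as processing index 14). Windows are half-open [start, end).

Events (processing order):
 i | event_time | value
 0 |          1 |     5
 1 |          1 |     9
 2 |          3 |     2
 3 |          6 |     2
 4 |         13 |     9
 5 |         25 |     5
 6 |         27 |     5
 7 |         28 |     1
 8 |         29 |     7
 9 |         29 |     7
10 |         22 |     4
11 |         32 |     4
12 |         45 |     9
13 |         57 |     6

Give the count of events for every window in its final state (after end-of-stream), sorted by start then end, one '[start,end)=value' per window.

[0,12)=4 [12,24)=2 [24,36)=6 [36,48)=1 [48,60)=1

i=0 t=1 v=5: → [0,12); WM=-2
i=1 t=1 v=9: → [0,12); WM=-2
i=2 t=3 v=2: → [0,12); WM=0
i=3 t=6 v=2: → [0,12); WM=3
i=4 t=13 v=9: → [12,24); WM=10
i=5 t=25 v=5: → [24,36); WM=22; [0,12) fires=4
i=6 t=27 v=5: → [24,36); WM=24; [12,24) fires=1
i=7 t=28 v=1: → [24,36); WM=25
i=8 t=29 v=7: → [24,36); WM=26
i=9 t=29 v=7: → [24,36); WM=26
i=10 t=22 v=4: → [12,24); WM=26
i=11 t=32 v=4: → [24,36); WM=29
i=12 t=45 v=9: → [36,48); WM=42; [24,36) fires=6
i=13 t=57 v=6: → [48,60); WM=54; [36,48) fires=1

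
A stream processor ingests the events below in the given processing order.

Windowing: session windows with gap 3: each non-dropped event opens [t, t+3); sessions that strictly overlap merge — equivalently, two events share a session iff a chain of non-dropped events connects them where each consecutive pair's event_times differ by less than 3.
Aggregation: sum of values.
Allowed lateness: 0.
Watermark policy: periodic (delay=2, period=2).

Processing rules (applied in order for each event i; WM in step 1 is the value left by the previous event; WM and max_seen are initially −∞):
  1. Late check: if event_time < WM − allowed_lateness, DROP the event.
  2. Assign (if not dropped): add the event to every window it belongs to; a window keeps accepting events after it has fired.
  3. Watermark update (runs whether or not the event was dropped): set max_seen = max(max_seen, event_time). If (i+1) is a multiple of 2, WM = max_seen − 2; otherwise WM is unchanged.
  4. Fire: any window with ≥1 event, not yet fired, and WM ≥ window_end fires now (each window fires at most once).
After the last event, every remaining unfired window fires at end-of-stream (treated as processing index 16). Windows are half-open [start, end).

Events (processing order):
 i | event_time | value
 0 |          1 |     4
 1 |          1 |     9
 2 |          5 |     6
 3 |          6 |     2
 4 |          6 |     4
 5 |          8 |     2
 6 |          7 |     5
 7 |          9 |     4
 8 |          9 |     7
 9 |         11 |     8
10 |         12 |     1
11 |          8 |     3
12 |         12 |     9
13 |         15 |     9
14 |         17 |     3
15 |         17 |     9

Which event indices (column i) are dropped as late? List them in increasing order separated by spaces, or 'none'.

i=0 t=1 v=4: → [1,4); WM=−∞
i=1 t=1 v=9: → [1,4); WM=-1
i=2 t=5 v=6: → [5,8); WM=-1
i=3 t=6 v=2: → [5,9); WM=4
i=4 t=6 v=4: → [5,9); WM=4
i=5 t=8 v=2: → [5,11); WM=6
i=6 t=7 v=5: → [5,11); WM=6
i=7 t=9 v=4: → [5,12); WM=7
i=8 t=9 v=7: → [5,12); WM=7
i=9 t=11 v=8: → [5,14); WM=9
i=10 t=12 v=1: → [5,15); WM=9
i=11 t=8 v=3: DROP (t<9-0); WM=10
i=12 t=12 v=9: → [5,15); WM=10
i=13 t=15 v=9: → [15,18); WM=13
i=14 t=17 v=3: → [15,20); WM=13
i=15 t=17 v=9: → [15,20); WM=15

11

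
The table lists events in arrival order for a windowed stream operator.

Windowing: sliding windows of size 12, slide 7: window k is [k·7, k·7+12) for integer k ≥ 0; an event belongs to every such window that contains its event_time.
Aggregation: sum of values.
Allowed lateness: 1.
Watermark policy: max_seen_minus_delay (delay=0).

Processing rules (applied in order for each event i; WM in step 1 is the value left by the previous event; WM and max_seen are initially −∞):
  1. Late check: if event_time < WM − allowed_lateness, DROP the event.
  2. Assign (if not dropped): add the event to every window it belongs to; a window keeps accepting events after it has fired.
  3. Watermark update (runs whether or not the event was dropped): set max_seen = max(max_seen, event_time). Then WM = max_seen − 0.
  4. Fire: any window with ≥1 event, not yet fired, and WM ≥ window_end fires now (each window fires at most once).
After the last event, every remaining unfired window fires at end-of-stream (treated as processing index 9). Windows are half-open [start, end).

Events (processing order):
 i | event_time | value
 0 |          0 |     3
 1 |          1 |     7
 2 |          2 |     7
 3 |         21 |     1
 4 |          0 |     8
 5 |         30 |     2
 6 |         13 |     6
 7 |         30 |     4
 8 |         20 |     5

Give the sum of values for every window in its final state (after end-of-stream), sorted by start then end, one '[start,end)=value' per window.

i=0 t=0 v=3: → [0,12); WM=0
i=1 t=1 v=7: → [0,12); WM=1
i=2 t=2 v=7: → [0,12); WM=2
i=3 t=21 v=1: → [21,33),[14,26); WM=21; [0,12) fires=17
i=4 t=0 v=8: DROP (t<21-1); WM=21
i=5 t=30 v=2: → [28,40),[21,33); WM=30; [14,26) fires=1
i=6 t=13 v=6: DROP (t<30-1); WM=30
i=7 t=30 v=4: → [28,40),[21,33); WM=30
i=8 t=20 v=5: DROP (t<30-1); WM=30

[0,12)=17 [14,26)=1 [21,33)=7 [28,40)=6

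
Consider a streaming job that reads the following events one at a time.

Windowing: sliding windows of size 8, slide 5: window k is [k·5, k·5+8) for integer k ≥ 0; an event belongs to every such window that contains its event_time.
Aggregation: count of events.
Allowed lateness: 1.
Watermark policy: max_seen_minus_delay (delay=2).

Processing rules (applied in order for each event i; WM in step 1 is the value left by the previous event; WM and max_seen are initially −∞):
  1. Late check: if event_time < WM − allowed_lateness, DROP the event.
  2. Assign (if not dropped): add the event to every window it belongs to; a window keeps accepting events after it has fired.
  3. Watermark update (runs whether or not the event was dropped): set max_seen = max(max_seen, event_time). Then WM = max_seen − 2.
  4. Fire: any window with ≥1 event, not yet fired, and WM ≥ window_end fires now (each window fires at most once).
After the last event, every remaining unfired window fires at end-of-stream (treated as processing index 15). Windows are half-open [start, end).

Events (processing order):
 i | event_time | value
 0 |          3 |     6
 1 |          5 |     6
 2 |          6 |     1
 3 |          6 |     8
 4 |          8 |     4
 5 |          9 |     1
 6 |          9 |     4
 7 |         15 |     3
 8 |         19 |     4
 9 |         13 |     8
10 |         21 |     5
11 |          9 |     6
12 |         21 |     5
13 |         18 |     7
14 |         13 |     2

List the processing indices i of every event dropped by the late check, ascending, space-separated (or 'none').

9 11 14

i=0 t=3 v=6: → [0,8); WM=1
i=1 t=5 v=6: → [5,13),[0,8); WM=3
i=2 t=6 v=1: → [5,13),[0,8); WM=4
i=3 t=6 v=8: → [5,13),[0,8); WM=4
i=4 t=8 v=4: → [5,13); WM=6
i=5 t=9 v=1: → [5,13); WM=7
i=6 t=9 v=4: → [5,13); WM=7
i=7 t=15 v=3: → [15,23),[10,18); WM=13; [0,8) fires=4 [5,13) fires=6
i=8 t=19 v=4: → [15,23); WM=17
i=9 t=13 v=8: DROP (t<17-1); WM=17
i=10 t=21 v=5: → [20,28),[15,23); WM=19; [10,18) fires=1
i=11 t=9 v=6: DROP (t<19-1); WM=19
i=12 t=21 v=5: → [20,28),[15,23); WM=19
i=13 t=18 v=7: → [15,23); WM=19
i=14 t=13 v=2: DROP (t<19-1); WM=19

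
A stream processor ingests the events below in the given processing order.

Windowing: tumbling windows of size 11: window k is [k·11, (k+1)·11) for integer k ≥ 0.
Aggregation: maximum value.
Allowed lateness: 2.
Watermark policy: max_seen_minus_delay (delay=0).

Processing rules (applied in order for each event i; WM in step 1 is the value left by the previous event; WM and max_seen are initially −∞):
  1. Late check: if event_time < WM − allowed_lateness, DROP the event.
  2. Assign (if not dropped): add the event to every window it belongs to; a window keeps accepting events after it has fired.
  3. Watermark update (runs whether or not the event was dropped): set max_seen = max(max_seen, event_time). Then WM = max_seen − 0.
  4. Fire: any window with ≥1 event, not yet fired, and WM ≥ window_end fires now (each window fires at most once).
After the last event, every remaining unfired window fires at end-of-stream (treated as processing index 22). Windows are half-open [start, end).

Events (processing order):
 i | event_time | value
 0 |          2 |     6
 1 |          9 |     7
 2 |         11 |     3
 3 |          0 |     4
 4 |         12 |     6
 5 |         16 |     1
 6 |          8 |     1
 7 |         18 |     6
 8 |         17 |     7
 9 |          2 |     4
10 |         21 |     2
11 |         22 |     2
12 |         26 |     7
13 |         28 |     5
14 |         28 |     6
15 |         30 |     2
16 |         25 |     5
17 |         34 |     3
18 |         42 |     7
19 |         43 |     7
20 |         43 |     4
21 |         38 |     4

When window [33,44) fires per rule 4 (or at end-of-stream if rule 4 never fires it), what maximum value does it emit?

i=0 t=2 v=6: → [0,11); WM=2
i=1 t=9 v=7: → [0,11); WM=9
i=2 t=11 v=3: → [11,22); WM=11; [0,11) fires=7
i=3 t=0 v=4: DROP (t<11-2); WM=11
i=4 t=12 v=6: → [11,22); WM=12
i=5 t=16 v=1: → [11,22); WM=16
i=6 t=8 v=1: DROP (t<16-2); WM=16
i=7 t=18 v=6: → [11,22); WM=18
i=8 t=17 v=7: → [11,22); WM=18
i=9 t=2 v=4: DROP (t<18-2); WM=18
i=10 t=21 v=2: → [11,22); WM=21
i=11 t=22 v=2: → [22,33); WM=22; [11,22) fires=7
i=12 t=26 v=7: → [22,33); WM=26
i=13 t=28 v=5: → [22,33); WM=28
i=14 t=28 v=6: → [22,33); WM=28
i=15 t=30 v=2: → [22,33); WM=30
i=16 t=25 v=5: DROP (t<30-2); WM=30
i=17 t=34 v=3: → [33,44); WM=34; [22,33) fires=7
i=18 t=42 v=7: → [33,44); WM=42
i=19 t=43 v=7: → [33,44); WM=43
i=20 t=43 v=4: → [33,44); WM=43
i=21 t=38 v=4: DROP (t<43-2); WM=43

7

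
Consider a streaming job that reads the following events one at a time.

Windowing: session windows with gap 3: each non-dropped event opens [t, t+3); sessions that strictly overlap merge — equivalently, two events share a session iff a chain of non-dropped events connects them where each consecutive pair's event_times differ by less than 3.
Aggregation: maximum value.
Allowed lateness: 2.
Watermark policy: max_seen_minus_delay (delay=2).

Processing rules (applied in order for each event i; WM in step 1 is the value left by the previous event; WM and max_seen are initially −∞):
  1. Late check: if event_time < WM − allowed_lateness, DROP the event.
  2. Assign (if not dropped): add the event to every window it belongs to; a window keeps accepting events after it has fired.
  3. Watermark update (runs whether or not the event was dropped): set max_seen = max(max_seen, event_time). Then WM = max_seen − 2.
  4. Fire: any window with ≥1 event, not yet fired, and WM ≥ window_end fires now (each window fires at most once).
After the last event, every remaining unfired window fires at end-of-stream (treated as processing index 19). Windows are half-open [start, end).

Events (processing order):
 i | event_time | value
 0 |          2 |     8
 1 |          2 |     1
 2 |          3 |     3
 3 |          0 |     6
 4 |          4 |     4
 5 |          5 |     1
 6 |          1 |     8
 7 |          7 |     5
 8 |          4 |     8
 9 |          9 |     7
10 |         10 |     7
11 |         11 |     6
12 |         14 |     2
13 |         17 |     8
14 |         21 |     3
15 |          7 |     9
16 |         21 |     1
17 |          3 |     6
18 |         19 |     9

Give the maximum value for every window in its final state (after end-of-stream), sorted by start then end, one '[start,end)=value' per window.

[0,14)=8 [14,17)=2 [17,24)=9

i=0 t=2 v=8: → [2,5); WM=0
i=1 t=2 v=1: → [2,5); WM=0
i=2 t=3 v=3: → [2,6); WM=1
i=3 t=0 v=6: → [0,6); WM=1
i=4 t=4 v=4: → [0,7); WM=2
i=5 t=5 v=1: → [0,8); WM=3
i=6 t=1 v=8: → [0,8); WM=3
i=7 t=7 v=5: → [0,10); WM=5
i=8 t=4 v=8: → [0,10); WM=5
i=9 t=9 v=7: → [0,12); WM=7
i=10 t=10 v=7: → [0,13); WM=8
i=11 t=11 v=6: → [0,14); WM=9
i=12 t=14 v=2: → [14,17); WM=12
i=13 t=17 v=8: → [17,20); WM=15
i=14 t=21 v=3: → [21,24); WM=19
i=15 t=7 v=9: DROP (t<19-2); WM=19
i=16 t=21 v=1: → [21,24); WM=19
i=17 t=3 v=6: DROP (t<19-2); WM=19
i=18 t=19 v=9: → [17,24); WM=19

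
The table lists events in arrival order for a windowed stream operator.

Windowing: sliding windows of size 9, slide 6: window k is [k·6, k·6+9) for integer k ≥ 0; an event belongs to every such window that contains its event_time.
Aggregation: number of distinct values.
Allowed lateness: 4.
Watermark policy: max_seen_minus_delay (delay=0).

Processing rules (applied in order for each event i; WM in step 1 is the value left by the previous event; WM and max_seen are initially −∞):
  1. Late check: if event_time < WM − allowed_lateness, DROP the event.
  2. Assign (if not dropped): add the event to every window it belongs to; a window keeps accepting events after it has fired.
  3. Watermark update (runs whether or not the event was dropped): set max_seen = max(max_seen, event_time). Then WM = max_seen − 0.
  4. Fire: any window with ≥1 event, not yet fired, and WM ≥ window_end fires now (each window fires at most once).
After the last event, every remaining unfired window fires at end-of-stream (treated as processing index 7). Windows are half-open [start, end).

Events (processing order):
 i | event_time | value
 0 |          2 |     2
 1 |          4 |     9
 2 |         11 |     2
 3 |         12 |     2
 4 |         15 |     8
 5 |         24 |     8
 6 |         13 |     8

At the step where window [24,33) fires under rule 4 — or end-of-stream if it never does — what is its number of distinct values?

i=0 t=2 v=2: → [0,9); WM=2
i=1 t=4 v=9: → [0,9); WM=4
i=2 t=11 v=2: → [6,15); WM=11; [0,9) fires=2
i=3 t=12 v=2: → [12,21),[6,15); WM=12
i=4 t=15 v=8: → [12,21); WM=15; [6,15) fires=1
i=5 t=24 v=8: → [24,33),[18,27); WM=24; [12,21) fires=2
i=6 t=13 v=8: DROP (t<24-4); WM=24

1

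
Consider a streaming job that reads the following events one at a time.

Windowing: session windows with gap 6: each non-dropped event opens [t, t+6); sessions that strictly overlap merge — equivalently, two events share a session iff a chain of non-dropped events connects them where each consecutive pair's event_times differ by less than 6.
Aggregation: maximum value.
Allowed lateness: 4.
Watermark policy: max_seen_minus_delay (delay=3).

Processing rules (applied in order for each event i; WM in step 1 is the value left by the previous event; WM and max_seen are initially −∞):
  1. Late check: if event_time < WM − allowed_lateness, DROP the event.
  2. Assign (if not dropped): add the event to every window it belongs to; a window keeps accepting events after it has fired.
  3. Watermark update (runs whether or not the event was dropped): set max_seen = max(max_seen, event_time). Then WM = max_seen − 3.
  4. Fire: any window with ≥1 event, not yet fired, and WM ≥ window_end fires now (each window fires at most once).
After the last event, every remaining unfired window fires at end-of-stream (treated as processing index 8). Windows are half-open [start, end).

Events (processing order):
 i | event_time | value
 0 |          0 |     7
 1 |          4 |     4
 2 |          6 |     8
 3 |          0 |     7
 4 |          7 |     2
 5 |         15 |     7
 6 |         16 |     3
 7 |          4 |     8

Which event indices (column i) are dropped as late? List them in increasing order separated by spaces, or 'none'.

i=0 t=0 v=7: → [0,6); WM=-3
i=1 t=4 v=4: → [0,10); WM=1
i=2 t=6 v=8: → [0,12); WM=3
i=3 t=0 v=7: → [0,12); WM=3
i=4 t=7 v=2: → [0,13); WM=4
i=5 t=15 v=7: → [15,21); WM=12
i=6 t=16 v=3: → [15,22); WM=13
i=7 t=4 v=8: DROP (t<13-4); WM=13

7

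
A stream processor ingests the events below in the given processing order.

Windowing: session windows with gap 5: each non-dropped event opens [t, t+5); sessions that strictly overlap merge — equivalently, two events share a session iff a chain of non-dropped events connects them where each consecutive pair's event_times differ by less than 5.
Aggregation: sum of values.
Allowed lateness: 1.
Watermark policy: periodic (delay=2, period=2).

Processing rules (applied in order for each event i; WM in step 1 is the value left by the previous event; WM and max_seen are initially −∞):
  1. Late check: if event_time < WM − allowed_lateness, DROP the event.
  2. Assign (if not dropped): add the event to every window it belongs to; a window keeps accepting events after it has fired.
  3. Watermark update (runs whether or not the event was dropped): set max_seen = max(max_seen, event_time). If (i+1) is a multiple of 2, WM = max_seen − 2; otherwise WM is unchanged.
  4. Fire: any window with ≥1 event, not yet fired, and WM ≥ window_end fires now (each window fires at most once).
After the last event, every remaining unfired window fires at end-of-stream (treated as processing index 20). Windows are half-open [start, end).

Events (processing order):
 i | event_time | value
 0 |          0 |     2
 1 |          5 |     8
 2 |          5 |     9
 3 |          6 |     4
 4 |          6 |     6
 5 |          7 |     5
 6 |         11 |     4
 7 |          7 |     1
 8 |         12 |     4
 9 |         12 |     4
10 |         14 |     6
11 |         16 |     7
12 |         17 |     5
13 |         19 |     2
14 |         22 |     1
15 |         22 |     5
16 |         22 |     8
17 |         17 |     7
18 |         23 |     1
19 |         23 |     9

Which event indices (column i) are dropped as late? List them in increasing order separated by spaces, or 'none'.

i=0 t=0 v=2: → [0,5); WM=−∞
i=1 t=5 v=8: → [5,10); WM=3
i=2 t=5 v=9: → [5,10); WM=3
i=3 t=6 v=4: → [5,11); WM=4
i=4 t=6 v=6: → [5,11); WM=4
i=5 t=7 v=5: → [5,12); WM=5
i=6 t=11 v=4: → [5,16); WM=5
i=7 t=7 v=1: → [5,16); WM=9
i=8 t=12 v=4: → [5,17); WM=9
i=9 t=12 v=4: → [5,17); WM=10
i=10 t=14 v=6: → [5,19); WM=10
i=11 t=16 v=7: → [5,21); WM=14
i=12 t=17 v=5: → [5,22); WM=14
i=13 t=19 v=2: → [5,24); WM=17
i=14 t=22 v=1: → [5,27); WM=17
i=15 t=22 v=5: → [5,27); WM=20
i=16 t=22 v=8: → [5,27); WM=20
i=17 t=17 v=7: DROP (t<20-1); WM=20
i=18 t=23 v=1: → [5,28); WM=20
i=19 t=23 v=9: → [5,28); WM=21

17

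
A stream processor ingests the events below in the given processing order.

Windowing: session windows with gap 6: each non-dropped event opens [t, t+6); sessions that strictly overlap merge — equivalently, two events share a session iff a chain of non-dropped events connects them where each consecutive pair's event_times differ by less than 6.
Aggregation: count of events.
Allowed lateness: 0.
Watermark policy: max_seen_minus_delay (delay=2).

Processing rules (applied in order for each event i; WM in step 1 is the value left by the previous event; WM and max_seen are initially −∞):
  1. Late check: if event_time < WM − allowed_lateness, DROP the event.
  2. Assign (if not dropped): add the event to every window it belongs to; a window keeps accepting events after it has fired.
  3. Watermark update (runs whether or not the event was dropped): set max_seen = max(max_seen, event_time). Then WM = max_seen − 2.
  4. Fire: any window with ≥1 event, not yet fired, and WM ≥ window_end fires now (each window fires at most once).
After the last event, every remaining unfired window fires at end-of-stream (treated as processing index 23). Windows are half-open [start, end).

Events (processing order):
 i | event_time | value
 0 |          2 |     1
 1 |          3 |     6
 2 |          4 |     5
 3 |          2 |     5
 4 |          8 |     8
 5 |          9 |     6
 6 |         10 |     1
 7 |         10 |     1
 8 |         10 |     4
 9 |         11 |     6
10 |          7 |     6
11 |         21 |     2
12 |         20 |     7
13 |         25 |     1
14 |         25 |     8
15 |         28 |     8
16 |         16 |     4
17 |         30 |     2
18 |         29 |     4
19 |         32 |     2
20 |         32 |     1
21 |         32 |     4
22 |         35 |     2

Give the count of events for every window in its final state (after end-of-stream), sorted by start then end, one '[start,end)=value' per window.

i=0 t=2 v=1: → [2,8); WM=0
i=1 t=3 v=6: → [2,9); WM=1
i=2 t=4 v=5: → [2,10); WM=2
i=3 t=2 v=5: → [2,10); WM=2
i=4 t=8 v=8: → [2,14); WM=6
i=5 t=9 v=6: → [2,15); WM=7
i=6 t=10 v=1: → [2,16); WM=8
i=7 t=10 v=1: → [2,16); WM=8
i=8 t=10 v=4: → [2,16); WM=8
i=9 t=11 v=6: → [2,17); WM=9
i=10 t=7 v=6: DROP (t<9-0); WM=9
i=11 t=21 v=2: → [21,27); WM=19
i=12 t=20 v=7: → [20,27); WM=19
i=13 t=25 v=1: → [20,31); WM=23
i=14 t=25 v=8: → [20,31); WM=23
i=15 t=28 v=8: → [20,34); WM=26
i=16 t=16 v=4: DROP (t<26-0); WM=26
i=17 t=30 v=2: → [20,36); WM=28
i=18 t=29 v=4: → [20,36); WM=28
i=19 t=32 v=2: → [20,38); WM=30
i=20 t=32 v=1: → [20,38); WM=30
i=21 t=32 v=4: → [20,38); WM=30
i=22 t=35 v=2: → [20,41); WM=33

[2,17)=10 [20,41)=11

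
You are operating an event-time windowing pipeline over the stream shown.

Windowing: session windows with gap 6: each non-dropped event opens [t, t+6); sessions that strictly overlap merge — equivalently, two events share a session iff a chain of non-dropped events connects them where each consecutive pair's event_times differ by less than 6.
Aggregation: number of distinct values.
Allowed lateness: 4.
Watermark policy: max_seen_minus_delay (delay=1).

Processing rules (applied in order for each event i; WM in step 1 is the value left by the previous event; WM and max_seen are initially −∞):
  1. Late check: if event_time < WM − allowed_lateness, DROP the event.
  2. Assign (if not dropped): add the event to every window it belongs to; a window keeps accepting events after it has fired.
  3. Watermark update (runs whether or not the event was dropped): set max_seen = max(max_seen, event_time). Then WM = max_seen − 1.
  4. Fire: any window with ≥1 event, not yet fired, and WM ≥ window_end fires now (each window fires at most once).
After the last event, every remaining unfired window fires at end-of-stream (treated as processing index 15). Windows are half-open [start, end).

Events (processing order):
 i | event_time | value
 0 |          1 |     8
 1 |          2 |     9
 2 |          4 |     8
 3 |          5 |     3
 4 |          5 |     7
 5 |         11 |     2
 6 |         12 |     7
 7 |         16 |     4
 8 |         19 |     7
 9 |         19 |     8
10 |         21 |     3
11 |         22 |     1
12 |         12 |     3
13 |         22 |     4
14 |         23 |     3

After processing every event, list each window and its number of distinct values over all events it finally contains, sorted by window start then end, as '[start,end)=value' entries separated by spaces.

i=0 t=1 v=8: → [1,7); WM=0
i=1 t=2 v=9: → [1,8); WM=1
i=2 t=4 v=8: → [1,10); WM=3
i=3 t=5 v=3: → [1,11); WM=4
i=4 t=5 v=7: → [1,11); WM=4
i=5 t=11 v=2: → [11,17); WM=10
i=6 t=12 v=7: → [11,18); WM=11
i=7 t=16 v=4: → [11,22); WM=15
i=8 t=19 v=7: → [11,25); WM=18
i=9 t=19 v=8: → [11,25); WM=18
i=10 t=21 v=3: → [11,27); WM=20
i=11 t=22 v=1: → [11,28); WM=21
i=12 t=12 v=3: DROP (t<21-4); WM=21
i=13 t=22 v=4: → [11,28); WM=21
i=14 t=23 v=3: → [11,29); WM=22

[1,11)=4 [11,29)=6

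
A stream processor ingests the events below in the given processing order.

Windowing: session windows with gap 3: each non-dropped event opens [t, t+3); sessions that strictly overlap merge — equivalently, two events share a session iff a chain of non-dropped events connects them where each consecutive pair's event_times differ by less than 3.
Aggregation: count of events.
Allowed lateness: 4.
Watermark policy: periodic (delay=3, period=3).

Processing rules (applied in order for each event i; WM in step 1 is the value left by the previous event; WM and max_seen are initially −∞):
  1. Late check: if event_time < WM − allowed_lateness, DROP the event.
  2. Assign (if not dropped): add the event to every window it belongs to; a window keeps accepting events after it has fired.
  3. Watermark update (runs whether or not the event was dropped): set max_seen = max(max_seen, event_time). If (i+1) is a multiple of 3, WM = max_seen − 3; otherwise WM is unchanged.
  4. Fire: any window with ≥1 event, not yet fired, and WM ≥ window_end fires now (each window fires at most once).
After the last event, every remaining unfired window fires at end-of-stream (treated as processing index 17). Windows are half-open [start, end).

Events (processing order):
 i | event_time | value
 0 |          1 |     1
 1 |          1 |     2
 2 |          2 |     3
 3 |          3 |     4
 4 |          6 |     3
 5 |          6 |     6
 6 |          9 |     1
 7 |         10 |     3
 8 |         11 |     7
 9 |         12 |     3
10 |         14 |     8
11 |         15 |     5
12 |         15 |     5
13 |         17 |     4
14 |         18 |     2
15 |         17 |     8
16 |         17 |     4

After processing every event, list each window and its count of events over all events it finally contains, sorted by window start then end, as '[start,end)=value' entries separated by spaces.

[1,6)=4 [6,9)=2 [9,21)=11

i=0 t=1 v=1: → [1,4); WM=−∞
i=1 t=1 v=2: → [1,4); WM=−∞
i=2 t=2 v=3: → [1,5); WM=-1
i=3 t=3 v=4: → [1,6); WM=-1
i=4 t=6 v=3: → [6,9); WM=-1
i=5 t=6 v=6: → [6,9); WM=3
i=6 t=9 v=1: → [9,12); WM=3
i=7 t=10 v=3: → [9,13); WM=3
i=8 t=11 v=7: → [9,14); WM=8
i=9 t=12 v=3: → [9,15); WM=8
i=10 t=14 v=8: → [9,17); WM=8
i=11 t=15 v=5: → [9,18); WM=12
i=12 t=15 v=5: → [9,18); WM=12
i=13 t=17 v=4: → [9,20); WM=12
i=14 t=18 v=2: → [9,21); WM=15
i=15 t=17 v=8: → [9,21); WM=15
i=16 t=17 v=4: → [9,21); WM=15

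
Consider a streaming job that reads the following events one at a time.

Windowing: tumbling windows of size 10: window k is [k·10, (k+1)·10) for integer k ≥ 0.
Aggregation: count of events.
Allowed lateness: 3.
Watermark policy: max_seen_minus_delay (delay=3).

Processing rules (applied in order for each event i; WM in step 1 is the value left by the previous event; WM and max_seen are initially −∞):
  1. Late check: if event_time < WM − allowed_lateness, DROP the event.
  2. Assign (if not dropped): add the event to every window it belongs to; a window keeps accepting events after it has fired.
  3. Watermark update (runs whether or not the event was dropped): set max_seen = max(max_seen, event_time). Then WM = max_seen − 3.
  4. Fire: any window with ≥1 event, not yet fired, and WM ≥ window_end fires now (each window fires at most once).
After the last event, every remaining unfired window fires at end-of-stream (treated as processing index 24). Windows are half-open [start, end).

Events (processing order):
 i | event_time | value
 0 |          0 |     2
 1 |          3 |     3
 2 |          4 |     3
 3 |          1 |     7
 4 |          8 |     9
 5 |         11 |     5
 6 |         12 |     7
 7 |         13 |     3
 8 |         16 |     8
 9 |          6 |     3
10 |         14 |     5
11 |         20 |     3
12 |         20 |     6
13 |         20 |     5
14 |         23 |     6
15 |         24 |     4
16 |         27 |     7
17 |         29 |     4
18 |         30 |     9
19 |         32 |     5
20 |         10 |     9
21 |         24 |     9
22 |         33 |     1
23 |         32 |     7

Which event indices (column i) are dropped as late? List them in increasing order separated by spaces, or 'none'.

9 20 21

i=0 t=0 v=2: → [0,10); WM=-3
i=1 t=3 v=3: → [0,10); WM=0
i=2 t=4 v=3: → [0,10); WM=1
i=3 t=1 v=7: → [0,10); WM=1
i=4 t=8 v=9: → [0,10); WM=5
i=5 t=11 v=5: → [10,20); WM=8
i=6 t=12 v=7: → [10,20); WM=9
i=7 t=13 v=3: → [10,20); WM=10; [0,10) fires=5
i=8 t=16 v=8: → [10,20); WM=13
i=9 t=6 v=3: DROP (t<13-3); WM=13
i=10 t=14 v=5: → [10,20); WM=13
i=11 t=20 v=3: → [20,30); WM=17
i=12 t=20 v=6: → [20,30); WM=17
i=13 t=20 v=5: → [20,30); WM=17
i=14 t=23 v=6: → [20,30); WM=20; [10,20) fires=5
i=15 t=24 v=4: → [20,30); WM=21
i=16 t=27 v=7: → [20,30); WM=24
i=17 t=29 v=4: → [20,30); WM=26
i=18 t=30 v=9: → [30,40); WM=27
i=19 t=32 v=5: → [30,40); WM=29
i=20 t=10 v=9: DROP (t<29-3); WM=29
i=21 t=24 v=9: DROP (t<29-3); WM=29
i=22 t=33 v=1: → [30,40); WM=30; [20,30) fires=7
i=23 t=32 v=7: → [30,40); WM=30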